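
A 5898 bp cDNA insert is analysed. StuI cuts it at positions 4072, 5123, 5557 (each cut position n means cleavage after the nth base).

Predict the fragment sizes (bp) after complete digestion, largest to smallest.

4072, 1051, 434, 341 bp

Linear molecule, 3 cuts → 4 fragments:
  4072 − 0 = 4072 bp
  5123 − 4072 = 1051 bp
  5557 − 5123 = 434 bp
  5898 − 5557 = 341 bp
Sorted largest to smallest: 4072, 1051, 434, 341 bp.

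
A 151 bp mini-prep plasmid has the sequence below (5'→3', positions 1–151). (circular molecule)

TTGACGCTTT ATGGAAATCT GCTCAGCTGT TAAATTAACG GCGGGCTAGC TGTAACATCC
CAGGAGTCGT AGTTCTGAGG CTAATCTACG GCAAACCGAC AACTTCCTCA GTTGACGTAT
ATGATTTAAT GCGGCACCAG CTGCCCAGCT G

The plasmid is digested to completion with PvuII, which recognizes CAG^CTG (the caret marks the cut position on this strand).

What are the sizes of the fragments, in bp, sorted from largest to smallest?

PvuII sites (CAGCTG) start at positions 24, 138, 146.
PvuII cuts after base 3 of each site, so after positions 26, 140, 148.
Circular molecule, 3 cuts → 3 fragments:
  27–140 → 114 bp
  141–148 → 8 bp
  149–151 then 1–26 → 3 + 26 = 29 bp
Sorted largest to smallest: 114, 29, 8 bp.

114, 29, 8 bp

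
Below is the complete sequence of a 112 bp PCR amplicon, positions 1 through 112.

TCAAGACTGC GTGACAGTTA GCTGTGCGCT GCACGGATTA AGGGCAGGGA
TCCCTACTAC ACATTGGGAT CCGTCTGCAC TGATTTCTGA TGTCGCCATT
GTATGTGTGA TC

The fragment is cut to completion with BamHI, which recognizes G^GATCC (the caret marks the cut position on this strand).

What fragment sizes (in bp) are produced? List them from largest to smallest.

48, 45, 19 bp

BamHI sites (GGATCC) start at positions 48, 67.
BamHI cuts after the first base of each site, so after positions 48, 67.
Linear molecule, 2 cuts → 3 fragments:
  1–48 → 48 bp
  49–67 → 19 bp
  68–112 → 45 bp
Sorted largest to smallest: 48, 45, 19 bp.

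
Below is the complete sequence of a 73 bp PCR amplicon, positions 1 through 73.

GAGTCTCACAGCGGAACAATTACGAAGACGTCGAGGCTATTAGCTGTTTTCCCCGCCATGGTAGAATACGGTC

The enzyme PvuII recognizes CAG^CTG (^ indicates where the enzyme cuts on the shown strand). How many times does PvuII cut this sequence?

No occurrence of CAGCTG is present in the sequence.
PvuII does not cut: 0 sites.

0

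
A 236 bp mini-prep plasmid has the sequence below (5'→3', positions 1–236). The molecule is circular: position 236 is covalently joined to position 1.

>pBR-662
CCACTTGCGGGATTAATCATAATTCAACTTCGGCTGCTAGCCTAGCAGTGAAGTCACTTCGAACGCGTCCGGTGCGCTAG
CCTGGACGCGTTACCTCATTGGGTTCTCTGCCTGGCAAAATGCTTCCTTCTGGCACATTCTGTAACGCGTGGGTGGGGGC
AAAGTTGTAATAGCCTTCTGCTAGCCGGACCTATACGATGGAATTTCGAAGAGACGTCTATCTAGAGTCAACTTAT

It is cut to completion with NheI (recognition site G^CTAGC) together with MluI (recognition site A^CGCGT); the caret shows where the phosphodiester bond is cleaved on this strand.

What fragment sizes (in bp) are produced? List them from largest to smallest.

92, 59, 35, 27, 13, 10 bp

NheI sites (GCTAGC) start at positions 36, 76, 180.
NheI cuts after the first base of each site, so after positions 36, 76, 180.
MluI sites (ACGCGT) start at positions 63, 86, 145.
MluI cuts after the first base of each site, so after positions 63, 86, 145.
Combined cut positions: 36, 63, 76, 86, 145, 180.
Circular molecule, 6 cuts → 6 fragments:
  37–63 → 27 bp
  64–76 → 13 bp
  77–86 → 10 bp
  87–145 → 59 bp
  146–180 → 35 bp
  181–236 then 1–36 → 56 + 36 = 92 bp
Sorted largest to smallest: 92, 59, 35, 27, 13, 10 bp.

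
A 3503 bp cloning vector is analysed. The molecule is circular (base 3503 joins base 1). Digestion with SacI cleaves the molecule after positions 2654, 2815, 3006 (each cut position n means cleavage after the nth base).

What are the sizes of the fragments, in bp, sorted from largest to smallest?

3151, 191, 161 bp

Circular molecule, 3 cuts → 3 fragments:
  2815 − 2654 = 161 bp
  3006 − 2815 = 191 bp
  wrap: 3503 − 3006 + 2654 = 3151 bp
Sorted largest to smallest: 3151, 191, 161 bp.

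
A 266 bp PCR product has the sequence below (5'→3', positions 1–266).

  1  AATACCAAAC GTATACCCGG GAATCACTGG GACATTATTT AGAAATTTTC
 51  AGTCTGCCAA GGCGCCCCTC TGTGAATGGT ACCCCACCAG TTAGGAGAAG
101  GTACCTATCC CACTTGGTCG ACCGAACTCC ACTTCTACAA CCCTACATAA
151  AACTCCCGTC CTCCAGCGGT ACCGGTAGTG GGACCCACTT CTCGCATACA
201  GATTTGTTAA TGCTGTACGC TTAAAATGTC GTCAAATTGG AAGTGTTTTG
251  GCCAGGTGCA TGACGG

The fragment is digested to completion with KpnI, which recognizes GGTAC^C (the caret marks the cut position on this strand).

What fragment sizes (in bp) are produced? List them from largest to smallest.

94, 82, 68, 22 bp

KpnI sites (GGTACC) start at positions 78, 100, 168.
KpnI cuts after base 5 of each site (before the last base), so after positions 82, 104, 172.
Linear molecule, 3 cuts → 4 fragments:
  1–82 → 82 bp
  83–104 → 22 bp
  105–172 → 68 bp
  173–266 → 94 bp
Sorted largest to smallest: 94, 82, 68, 22 bp.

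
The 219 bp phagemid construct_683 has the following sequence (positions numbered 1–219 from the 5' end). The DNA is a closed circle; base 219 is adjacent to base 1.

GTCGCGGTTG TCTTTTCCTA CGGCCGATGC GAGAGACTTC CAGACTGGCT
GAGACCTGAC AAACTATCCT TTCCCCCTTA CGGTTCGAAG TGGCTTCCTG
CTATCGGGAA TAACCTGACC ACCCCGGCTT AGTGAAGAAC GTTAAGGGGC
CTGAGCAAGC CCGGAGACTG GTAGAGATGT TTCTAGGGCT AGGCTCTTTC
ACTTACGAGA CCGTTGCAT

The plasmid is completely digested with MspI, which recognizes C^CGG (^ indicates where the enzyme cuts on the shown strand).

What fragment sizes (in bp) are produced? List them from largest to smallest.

182, 37 bp

MspI sites (CCGG) start at positions 124, 161.
MspI cuts after the first base of each site, so after positions 124, 161.
Circular molecule, 2 cuts → 2 fragments:
  125–161 → 37 bp
  162–219 then 1–124 → 58 + 124 = 182 bp
Sorted largest to smallest: 182, 37 bp.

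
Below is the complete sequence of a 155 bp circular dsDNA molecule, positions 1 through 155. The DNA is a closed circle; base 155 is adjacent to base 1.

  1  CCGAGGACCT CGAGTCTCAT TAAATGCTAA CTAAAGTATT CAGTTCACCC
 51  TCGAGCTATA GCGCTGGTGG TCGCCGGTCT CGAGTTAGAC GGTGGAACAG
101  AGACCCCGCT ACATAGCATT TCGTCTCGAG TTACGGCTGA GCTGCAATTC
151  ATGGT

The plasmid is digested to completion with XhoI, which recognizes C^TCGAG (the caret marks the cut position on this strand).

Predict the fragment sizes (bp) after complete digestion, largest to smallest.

XhoI sites (CTCGAG) start at positions 9, 50, 79, 125.
XhoI cuts after the first base of each site, so after positions 9, 50, 79, 125.
Circular molecule, 4 cuts → 4 fragments:
  10–50 → 41 bp
  51–79 → 29 bp
  80–125 → 46 bp
  126–155 then 1–9 → 30 + 9 = 39 bp
Sorted largest to smallest: 46, 41, 39, 29 bp.

46, 41, 39, 29 bp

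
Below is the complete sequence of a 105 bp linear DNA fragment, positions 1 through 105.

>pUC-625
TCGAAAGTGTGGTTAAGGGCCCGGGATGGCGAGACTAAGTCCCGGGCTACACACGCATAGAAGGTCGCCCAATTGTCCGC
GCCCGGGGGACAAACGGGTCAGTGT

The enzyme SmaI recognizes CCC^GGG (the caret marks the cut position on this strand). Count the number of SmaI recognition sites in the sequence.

CCCGGG occurs starting at positions 20, 41, 82.
SmaI cuts at 3 sites.

3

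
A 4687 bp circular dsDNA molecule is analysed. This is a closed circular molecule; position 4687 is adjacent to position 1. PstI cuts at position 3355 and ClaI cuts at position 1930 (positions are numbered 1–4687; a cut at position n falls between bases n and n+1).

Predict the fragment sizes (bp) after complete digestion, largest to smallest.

3262, 1425 bp

Combined cut positions (sorted): 1930, 3355.
Circular molecule, 2 cuts → 2 fragments:
  3355 − 1930 = 1425 bp
  wrap: 4687 − 3355 + 1930 = 3262 bp
Sorted largest to smallest: 3262, 1425 bp.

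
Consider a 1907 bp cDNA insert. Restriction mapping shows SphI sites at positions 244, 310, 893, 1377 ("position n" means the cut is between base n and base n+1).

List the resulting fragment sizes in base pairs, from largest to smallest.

583, 530, 484, 244, 66 bp

Linear molecule, 4 cuts → 5 fragments:
  244 − 0 = 244 bp
  310 − 244 = 66 bp
  893 − 310 = 583 bp
  1377 − 893 = 484 bp
  1907 − 1377 = 530 bp
Sorted largest to smallest: 583, 530, 484, 244, 66 bp.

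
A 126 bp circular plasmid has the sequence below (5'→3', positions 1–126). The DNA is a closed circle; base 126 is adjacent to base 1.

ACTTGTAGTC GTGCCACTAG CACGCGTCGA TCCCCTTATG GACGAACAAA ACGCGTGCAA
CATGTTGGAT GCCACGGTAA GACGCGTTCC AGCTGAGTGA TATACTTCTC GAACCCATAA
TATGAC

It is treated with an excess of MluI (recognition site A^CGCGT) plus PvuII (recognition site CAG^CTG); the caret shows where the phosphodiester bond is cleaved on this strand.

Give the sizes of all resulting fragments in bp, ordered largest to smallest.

MluI sites (ACGCGT) start at positions 22, 51, 82.
MluI cuts after the first base of each site, so after positions 22, 51, 82.
The PvuII site (CAGCTG) starts at position 90.
PvuII cuts after base 3 of each site, so after position 92.
Combined cut positions: 22, 51, 82, 92.
Circular molecule, 4 cuts → 4 fragments:
  23–51 → 29 bp
  52–82 → 31 bp
  83–92 → 10 bp
  93–126 then 1–22 → 34 + 22 = 56 bp
Sorted largest to smallest: 56, 31, 29, 10 bp.

56, 31, 29, 10 bp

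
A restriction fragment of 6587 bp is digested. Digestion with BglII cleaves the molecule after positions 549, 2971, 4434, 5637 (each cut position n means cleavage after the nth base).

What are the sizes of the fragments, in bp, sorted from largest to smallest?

Linear molecule, 4 cuts → 5 fragments:
  549 − 0 = 549 bp
  2971 − 549 = 2422 bp
  4434 − 2971 = 1463 bp
  5637 − 4434 = 1203 bp
  6587 − 5637 = 950 bp
Sorted largest to smallest: 2422, 1463, 1203, 950, 549 bp.

2422, 1463, 1203, 950, 549 bp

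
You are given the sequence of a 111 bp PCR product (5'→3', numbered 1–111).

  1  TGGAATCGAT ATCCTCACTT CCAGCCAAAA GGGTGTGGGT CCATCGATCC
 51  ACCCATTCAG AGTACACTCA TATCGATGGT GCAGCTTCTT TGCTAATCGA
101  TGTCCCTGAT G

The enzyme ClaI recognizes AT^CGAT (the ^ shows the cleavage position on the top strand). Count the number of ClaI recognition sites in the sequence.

ATCGAT occurs starting at positions 5, 43, 72, 96.
ClaI cuts at 4 sites.

4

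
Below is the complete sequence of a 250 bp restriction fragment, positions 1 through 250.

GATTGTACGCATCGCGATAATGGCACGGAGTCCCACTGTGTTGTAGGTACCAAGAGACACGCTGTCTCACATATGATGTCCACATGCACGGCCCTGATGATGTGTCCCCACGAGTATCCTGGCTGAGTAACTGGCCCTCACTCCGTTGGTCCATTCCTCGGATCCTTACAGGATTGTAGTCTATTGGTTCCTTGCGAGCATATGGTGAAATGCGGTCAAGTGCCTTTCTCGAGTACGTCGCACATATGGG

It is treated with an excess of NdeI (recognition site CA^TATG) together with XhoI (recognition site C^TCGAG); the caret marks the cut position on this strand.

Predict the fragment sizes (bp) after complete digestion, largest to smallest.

NdeI sites (CATATG) start at positions 70, 199, 243.
NdeI cuts after base 2 of each site, so after positions 71, 200, 244.
The XhoI site (CTCGAG) starts at position 228.
XhoI cuts after the first base of each site, so after position 228.
Combined cut positions: 71, 200, 228, 244.
Linear molecule, 4 cuts → 5 fragments:
  1–71 → 71 bp
  72–200 → 129 bp
  201–228 → 28 bp
  229–244 → 16 bp
  245–250 → 6 bp
Sorted largest to smallest: 129, 71, 28, 16, 6 bp.

129, 71, 28, 16, 6 bp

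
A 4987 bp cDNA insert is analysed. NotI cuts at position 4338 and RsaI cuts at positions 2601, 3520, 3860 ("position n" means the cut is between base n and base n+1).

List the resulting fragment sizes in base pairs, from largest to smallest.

Combined cut positions (sorted): 2601, 3520, 3860, 4338.
Linear molecule, 4 cuts → 5 fragments:
  2601 − 0 = 2601 bp
  3520 − 2601 = 919 bp
  3860 − 3520 = 340 bp
  4338 − 3860 = 478 bp
  4987 − 4338 = 649 bp
Sorted largest to smallest: 2601, 919, 649, 478, 340 bp.

2601, 919, 649, 478, 340 bp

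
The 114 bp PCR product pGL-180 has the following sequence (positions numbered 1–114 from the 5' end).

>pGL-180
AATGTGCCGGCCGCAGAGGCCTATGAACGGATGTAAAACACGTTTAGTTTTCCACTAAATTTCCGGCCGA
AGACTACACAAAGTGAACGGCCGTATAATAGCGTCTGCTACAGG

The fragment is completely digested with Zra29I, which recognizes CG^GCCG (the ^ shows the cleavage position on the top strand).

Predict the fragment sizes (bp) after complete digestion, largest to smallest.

Zra29I sites (CGGCCG) start at positions 8, 64, 88.
Zra29I cuts after base 2 of each site, so after positions 9, 65, 89.
Linear molecule, 3 cuts → 4 fragments:
  1–9 → 9 bp
  10–65 → 56 bp
  66–89 → 24 bp
  90–114 → 25 bp
Sorted largest to smallest: 56, 25, 24, 9 bp.

56, 25, 24, 9 bp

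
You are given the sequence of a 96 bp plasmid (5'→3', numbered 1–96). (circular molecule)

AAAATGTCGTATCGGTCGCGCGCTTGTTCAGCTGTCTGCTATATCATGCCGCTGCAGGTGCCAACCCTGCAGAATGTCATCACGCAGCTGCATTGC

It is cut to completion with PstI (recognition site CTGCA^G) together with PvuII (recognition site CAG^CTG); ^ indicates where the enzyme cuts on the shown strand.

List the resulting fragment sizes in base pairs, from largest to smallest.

40, 25, 16, 15 bp

PstI sites (CTGCAG) start at positions 52, 67.
PstI cuts after base 5 of each site (before the last base), so after positions 56, 71.
PvuII sites (CAGCTG) start at positions 29, 85.
PvuII cuts after base 3 of each site, so after positions 31, 87.
Combined cut positions: 31, 56, 71, 87.
Circular molecule, 4 cuts → 4 fragments:
  32–56 → 25 bp
  57–71 → 15 bp
  72–87 → 16 bp
  88–96 then 1–31 → 9 + 31 = 40 bp
Sorted largest to smallest: 40, 25, 16, 15 bp.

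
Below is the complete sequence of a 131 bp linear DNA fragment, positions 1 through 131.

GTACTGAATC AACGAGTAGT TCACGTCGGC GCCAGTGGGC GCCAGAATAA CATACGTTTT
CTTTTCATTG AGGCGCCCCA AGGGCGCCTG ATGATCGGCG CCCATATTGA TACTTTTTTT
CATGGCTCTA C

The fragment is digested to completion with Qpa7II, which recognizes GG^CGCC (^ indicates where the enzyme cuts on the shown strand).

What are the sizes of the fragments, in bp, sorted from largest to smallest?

34, 33, 29, 14, 11, 10 bp

Qpa7II sites (GGCGCC) start at positions 28, 38, 72, 83, 97.
Qpa7II cuts after base 2 of each site, so after positions 29, 39, 73, 84, 98.
Linear molecule, 5 cuts → 6 fragments:
  1–29 → 29 bp
  30–39 → 10 bp
  40–73 → 34 bp
  74–84 → 11 bp
  85–98 → 14 bp
  99–131 → 33 bp
Sorted largest to smallest: 34, 33, 29, 14, 11, 10 bp.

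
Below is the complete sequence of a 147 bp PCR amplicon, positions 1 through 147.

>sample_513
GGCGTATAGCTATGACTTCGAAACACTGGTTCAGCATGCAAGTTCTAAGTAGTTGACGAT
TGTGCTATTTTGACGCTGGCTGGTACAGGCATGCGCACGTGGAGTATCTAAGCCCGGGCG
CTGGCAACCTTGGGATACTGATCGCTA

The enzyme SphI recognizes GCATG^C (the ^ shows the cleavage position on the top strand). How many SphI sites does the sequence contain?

GCATGC occurs starting at positions 34, 89.
SphI cuts at 2 sites.

2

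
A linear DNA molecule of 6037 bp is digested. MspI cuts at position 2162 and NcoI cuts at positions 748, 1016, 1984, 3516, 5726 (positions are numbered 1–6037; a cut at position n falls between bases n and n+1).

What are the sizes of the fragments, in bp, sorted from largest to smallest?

Combined cut positions (sorted): 748, 1016, 1984, 2162, 3516, 5726.
Linear molecule, 6 cuts → 7 fragments:
  748 − 0 = 748 bp
  1016 − 748 = 268 bp
  1984 − 1016 = 968 bp
  2162 − 1984 = 178 bp
  3516 − 2162 = 1354 bp
  5726 − 3516 = 2210 bp
  6037 − 5726 = 311 bp
Sorted largest to smallest: 2210, 1354, 968, 748, 311, 268, 178 bp.

2210, 1354, 968, 748, 311, 268, 178 bp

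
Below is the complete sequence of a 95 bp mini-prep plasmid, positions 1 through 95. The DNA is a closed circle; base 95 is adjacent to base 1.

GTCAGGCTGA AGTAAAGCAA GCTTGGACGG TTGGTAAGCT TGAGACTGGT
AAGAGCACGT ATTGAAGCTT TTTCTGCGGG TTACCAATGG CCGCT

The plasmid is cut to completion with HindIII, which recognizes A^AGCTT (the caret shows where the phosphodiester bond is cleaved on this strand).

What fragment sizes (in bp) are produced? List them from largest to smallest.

49, 29, 17 bp

HindIII sites (AAGCTT) start at positions 19, 36, 65.
HindIII cuts after the first base of each site, so after positions 19, 36, 65.
Circular molecule, 3 cuts → 3 fragments:
  20–36 → 17 bp
  37–65 → 29 bp
  66–95 then 1–19 → 30 + 19 = 49 bp
Sorted largest to smallest: 49, 29, 17 bp.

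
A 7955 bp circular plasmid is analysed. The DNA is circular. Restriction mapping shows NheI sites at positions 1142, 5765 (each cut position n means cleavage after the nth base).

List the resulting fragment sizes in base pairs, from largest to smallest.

4623, 3332 bp

Circular molecule, 2 cuts → 2 fragments:
  5765 − 1142 = 4623 bp
  wrap: 7955 − 5765 + 1142 = 3332 bp
Sorted largest to smallest: 4623, 3332 bp.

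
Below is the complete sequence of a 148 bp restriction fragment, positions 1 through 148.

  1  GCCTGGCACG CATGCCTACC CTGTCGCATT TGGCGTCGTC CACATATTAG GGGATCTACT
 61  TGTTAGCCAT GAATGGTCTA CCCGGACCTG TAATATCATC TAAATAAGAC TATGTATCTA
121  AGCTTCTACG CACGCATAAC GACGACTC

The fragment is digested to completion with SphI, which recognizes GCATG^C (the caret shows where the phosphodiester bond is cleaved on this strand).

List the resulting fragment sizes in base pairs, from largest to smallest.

134, 14 bp

The SphI site (GCATGC) starts at position 10.
SphI cuts after base 5 of each site (before the last base), so after position 14.
Linear molecule, 1 cut → 2 fragments:
  1–14 → 14 bp
  15–148 → 134 bp
Sorted largest to smallest: 134, 14 bp.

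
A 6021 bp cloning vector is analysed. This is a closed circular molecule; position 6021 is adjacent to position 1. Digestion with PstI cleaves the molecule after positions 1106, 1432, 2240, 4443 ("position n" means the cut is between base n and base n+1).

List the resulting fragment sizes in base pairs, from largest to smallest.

2684, 2203, 808, 326 bp

Circular molecule, 4 cuts → 4 fragments:
  1432 − 1106 = 326 bp
  2240 − 1432 = 808 bp
  4443 − 2240 = 2203 bp
  wrap: 6021 − 4443 + 1106 = 2684 bp
Sorted largest to smallest: 2684, 2203, 808, 326 bp.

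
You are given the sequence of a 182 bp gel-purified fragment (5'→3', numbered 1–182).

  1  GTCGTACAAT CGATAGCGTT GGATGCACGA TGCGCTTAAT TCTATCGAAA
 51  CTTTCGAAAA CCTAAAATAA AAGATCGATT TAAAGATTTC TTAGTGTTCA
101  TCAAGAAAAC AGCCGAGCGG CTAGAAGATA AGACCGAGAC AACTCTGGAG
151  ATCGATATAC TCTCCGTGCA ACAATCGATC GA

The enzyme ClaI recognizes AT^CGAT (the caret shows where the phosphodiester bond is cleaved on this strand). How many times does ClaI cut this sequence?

4

ATCGAT occurs starting at positions 9, 74, 151, 174.
ClaI cuts at 4 sites.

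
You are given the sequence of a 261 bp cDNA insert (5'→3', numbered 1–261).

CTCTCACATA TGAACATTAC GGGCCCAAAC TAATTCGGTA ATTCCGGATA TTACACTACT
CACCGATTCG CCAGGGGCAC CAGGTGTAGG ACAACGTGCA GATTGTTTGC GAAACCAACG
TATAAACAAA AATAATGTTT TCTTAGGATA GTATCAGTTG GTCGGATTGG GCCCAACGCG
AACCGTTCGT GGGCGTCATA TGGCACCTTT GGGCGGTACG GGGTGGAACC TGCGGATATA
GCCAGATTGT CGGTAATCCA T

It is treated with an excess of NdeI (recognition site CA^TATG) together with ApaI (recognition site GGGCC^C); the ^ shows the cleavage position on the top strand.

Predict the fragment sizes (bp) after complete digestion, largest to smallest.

148, 63, 25, 17, 8 bp

NdeI sites (CATATG) start at positions 7, 197.
NdeI cuts after base 2 of each site, so after positions 8, 198.
ApaI sites (GGGCCC) start at positions 21, 169.
ApaI cuts after base 5 of each site (before the last base), so after positions 25, 173.
Combined cut positions: 8, 25, 173, 198.
Linear molecule, 4 cuts → 5 fragments:
  1–8 → 8 bp
  9–25 → 17 bp
  26–173 → 148 bp
  174–198 → 25 bp
  199–261 → 63 bp
Sorted largest to smallest: 148, 63, 25, 17, 8 bp.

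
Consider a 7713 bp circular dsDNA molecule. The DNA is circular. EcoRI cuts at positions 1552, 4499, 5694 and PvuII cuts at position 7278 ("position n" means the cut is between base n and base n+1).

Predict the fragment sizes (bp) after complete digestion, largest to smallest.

Combined cut positions (sorted): 1552, 4499, 5694, 7278.
Circular molecule, 4 cuts → 4 fragments:
  4499 − 1552 = 2947 bp
  5694 − 4499 = 1195 bp
  7278 − 5694 = 1584 bp
  wrap: 7713 − 7278 + 1552 = 1987 bp
Sorted largest to smallest: 2947, 1987, 1584, 1195 bp.

2947, 1987, 1584, 1195 bp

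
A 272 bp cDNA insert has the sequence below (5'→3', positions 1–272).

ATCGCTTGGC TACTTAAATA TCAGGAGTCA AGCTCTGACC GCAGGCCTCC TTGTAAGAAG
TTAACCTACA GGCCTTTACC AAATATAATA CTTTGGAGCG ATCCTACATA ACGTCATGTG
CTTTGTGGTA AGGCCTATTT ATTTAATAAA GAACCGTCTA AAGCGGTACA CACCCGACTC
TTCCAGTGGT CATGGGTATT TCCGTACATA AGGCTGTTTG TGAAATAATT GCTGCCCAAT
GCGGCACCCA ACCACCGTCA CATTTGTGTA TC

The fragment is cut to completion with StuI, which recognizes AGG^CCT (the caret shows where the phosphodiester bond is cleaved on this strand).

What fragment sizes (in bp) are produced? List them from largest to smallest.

StuI sites (AGGCCT) start at positions 43, 70, 131.
StuI cuts after base 3 of each site, so after positions 45, 72, 133.
Linear molecule, 3 cuts → 4 fragments:
  1–45 → 45 bp
  46–72 → 27 bp
  73–133 → 61 bp
  134–272 → 139 bp
Sorted largest to smallest: 139, 61, 45, 27 bp.

139, 61, 45, 27 bp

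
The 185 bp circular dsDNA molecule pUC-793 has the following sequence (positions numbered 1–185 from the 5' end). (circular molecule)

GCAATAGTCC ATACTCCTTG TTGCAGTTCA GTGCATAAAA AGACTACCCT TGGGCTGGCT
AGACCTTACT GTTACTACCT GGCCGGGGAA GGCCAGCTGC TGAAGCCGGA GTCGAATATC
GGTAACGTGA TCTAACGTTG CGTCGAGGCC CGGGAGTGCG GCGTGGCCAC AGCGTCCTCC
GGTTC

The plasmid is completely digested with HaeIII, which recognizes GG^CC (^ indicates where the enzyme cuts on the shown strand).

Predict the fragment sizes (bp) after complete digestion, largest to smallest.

101, 56, 18, 10 bp

HaeIII sites (GGCC) start at positions 81, 91, 147, 165.
HaeIII cuts after base 2 of each site, so after positions 82, 92, 148, 166.
Circular molecule, 4 cuts → 4 fragments:
  83–92 → 10 bp
  93–148 → 56 bp
  149–166 → 18 bp
  167–185 then 1–82 → 19 + 82 = 101 bp
Sorted largest to smallest: 101, 56, 18, 10 bp.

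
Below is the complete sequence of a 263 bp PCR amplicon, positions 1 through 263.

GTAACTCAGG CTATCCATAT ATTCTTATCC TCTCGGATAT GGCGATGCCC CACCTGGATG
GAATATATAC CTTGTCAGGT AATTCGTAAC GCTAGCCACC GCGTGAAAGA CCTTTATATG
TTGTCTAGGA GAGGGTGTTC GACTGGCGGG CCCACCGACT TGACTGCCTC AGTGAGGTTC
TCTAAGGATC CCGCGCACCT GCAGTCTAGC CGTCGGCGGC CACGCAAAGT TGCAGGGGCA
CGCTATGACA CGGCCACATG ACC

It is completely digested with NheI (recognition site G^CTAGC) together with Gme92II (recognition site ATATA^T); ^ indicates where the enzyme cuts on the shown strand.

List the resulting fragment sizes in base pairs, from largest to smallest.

172, 46, 24, 21 bp

The NheI site (GCTAGC) starts at position 91.
NheI cuts after the first base of each site, so after position 91.
Gme92II sites (ATATAT) start at positions 17, 63.
Gme92II cuts after base 5 of each site (before the last base), so after positions 21, 67.
Combined cut positions: 21, 67, 91.
Linear molecule, 3 cuts → 4 fragments:
  1–21 → 21 bp
  22–67 → 46 bp
  68–91 → 24 bp
  92–263 → 172 bp
Sorted largest to smallest: 172, 46, 24, 21 bp.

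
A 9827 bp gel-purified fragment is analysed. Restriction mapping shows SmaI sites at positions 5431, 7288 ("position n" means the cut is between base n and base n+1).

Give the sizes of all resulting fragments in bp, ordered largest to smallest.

Linear molecule, 2 cuts → 3 fragments:
  5431 − 0 = 5431 bp
  7288 − 5431 = 1857 bp
  9827 − 7288 = 2539 bp
Sorted largest to smallest: 5431, 2539, 1857 bp.

5431, 2539, 1857 bp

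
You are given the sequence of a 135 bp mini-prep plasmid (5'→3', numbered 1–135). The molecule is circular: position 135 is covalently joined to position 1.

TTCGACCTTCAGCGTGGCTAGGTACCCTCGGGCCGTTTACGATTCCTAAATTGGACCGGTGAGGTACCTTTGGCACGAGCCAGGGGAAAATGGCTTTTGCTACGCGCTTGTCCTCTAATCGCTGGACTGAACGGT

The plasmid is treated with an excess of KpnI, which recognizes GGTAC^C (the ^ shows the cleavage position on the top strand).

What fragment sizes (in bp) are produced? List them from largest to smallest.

93, 42 bp

KpnI sites (GGTACC) start at positions 21, 63.
KpnI cuts after base 5 of each site (before the last base), so after positions 25, 67.
Circular molecule, 2 cuts → 2 fragments:
  26–67 → 42 bp
  68–135 then 1–25 → 68 + 25 = 93 bp
Sorted largest to smallest: 93, 42 bp.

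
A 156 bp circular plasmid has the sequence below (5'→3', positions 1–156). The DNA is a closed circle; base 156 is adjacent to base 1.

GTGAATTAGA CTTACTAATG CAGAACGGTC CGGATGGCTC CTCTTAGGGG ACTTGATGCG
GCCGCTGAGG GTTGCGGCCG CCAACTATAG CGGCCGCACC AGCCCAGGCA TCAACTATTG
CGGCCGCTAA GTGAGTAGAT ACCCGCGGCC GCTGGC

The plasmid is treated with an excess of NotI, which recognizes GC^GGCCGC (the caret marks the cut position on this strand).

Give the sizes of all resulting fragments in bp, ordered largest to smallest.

69, 30, 25, 16, 16 bp

NotI sites (GCGGCCGC) start at positions 58, 74, 90, 120, 145.
NotI cuts after base 2 of each site, so after positions 59, 75, 91, 121, 146.
Circular molecule, 5 cuts → 5 fragments:
  60–75 → 16 bp
  76–91 → 16 bp
  92–121 → 30 bp
  122–146 → 25 bp
  147–156 then 1–59 → 10 + 59 = 69 bp
Sorted largest to smallest: 69, 30, 25, 16, 16 bp.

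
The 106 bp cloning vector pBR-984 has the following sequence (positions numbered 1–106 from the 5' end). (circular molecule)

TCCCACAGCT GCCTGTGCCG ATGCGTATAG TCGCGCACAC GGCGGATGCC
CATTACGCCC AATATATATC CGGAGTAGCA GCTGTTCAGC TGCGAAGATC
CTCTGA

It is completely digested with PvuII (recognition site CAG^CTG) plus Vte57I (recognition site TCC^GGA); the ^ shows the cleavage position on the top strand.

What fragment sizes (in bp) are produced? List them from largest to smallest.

63, 25, 10, 8 bp

PvuII sites (CAGCTG) start at positions 6, 79, 87.
PvuII cuts after base 3 of each site, so after positions 8, 81, 89.
The Vte57I site (TCCGGA) starts at position 69.
Vte57I cuts after base 3 of each site, so after position 71.
Combined cut positions: 8, 71, 81, 89.
Circular molecule, 4 cuts → 4 fragments:
  9–71 → 63 bp
  72–81 → 10 bp
  82–89 → 8 bp
  90–106 then 1–8 → 17 + 8 = 25 bp
Sorted largest to smallest: 63, 25, 10, 8 bp.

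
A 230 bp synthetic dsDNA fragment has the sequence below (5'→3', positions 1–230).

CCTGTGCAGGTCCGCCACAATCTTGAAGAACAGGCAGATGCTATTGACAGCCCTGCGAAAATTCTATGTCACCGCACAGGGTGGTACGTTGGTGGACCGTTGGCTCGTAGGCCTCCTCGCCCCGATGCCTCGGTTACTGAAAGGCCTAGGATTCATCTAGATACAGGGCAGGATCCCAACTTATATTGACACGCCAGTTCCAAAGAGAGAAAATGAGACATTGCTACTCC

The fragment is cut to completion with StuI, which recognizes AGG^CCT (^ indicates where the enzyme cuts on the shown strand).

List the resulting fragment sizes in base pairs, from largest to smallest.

StuI sites (AGGCCT) start at positions 109, 142.
StuI cuts after base 3 of each site, so after positions 111, 144.
Linear molecule, 2 cuts → 3 fragments:
  1–111 → 111 bp
  112–144 → 33 bp
  145–230 → 86 bp
Sorted largest to smallest: 111, 86, 33 bp.

111, 86, 33 bp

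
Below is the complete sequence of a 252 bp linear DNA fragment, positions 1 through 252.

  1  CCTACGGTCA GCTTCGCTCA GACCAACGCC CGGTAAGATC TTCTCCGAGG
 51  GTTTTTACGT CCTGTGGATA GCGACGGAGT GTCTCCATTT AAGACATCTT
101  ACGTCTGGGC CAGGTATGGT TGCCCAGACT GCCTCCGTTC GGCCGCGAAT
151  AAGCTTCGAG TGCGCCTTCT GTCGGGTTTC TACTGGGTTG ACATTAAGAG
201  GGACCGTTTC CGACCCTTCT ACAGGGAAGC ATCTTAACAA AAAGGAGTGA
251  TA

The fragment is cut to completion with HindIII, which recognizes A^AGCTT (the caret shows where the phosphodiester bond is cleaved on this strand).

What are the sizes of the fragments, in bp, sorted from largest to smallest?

The HindIII site (AAGCTT) starts at position 151.
HindIII cuts after the first base of each site, so after position 151.
Linear molecule, 1 cut → 2 fragments:
  1–151 → 151 bp
  152–252 → 101 bp
Sorted largest to smallest: 151, 101 bp.

151, 101 bp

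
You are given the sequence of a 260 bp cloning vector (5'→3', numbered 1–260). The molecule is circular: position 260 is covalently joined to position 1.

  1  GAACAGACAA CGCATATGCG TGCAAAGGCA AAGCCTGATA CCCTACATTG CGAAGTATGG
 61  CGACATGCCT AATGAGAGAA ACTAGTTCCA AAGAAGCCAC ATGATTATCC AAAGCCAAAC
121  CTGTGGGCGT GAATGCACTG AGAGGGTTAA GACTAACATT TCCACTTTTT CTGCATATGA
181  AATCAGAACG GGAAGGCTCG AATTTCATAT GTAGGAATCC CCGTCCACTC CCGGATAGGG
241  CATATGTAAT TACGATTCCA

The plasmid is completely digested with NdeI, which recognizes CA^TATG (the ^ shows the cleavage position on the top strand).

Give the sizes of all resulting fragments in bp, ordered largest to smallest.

161, 35, 32, 32 bp

NdeI sites (CATATG) start at positions 13, 174, 206, 241.
NdeI cuts after base 2 of each site, so after positions 14, 175, 207, 242.
Circular molecule, 4 cuts → 4 fragments:
  15–175 → 161 bp
  176–207 → 32 bp
  208–242 → 35 bp
  243–260 then 1–14 → 18 + 14 = 32 bp
Sorted largest to smallest: 161, 35, 32, 32 bp.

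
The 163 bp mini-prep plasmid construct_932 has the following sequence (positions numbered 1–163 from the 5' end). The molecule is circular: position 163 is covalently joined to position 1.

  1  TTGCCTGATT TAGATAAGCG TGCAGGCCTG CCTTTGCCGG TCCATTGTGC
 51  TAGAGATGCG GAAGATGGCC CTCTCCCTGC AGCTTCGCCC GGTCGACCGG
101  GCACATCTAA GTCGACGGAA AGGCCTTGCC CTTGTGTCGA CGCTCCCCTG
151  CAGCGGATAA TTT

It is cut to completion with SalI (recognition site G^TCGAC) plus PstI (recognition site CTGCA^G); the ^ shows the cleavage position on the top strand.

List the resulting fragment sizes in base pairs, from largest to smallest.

92, 25, 19, 16, 11 bp

SalI sites (GTCGAC) start at positions 92, 111, 136.
SalI cuts after the first base of each site, so after positions 92, 111, 136.
PstI sites (CTGCAG) start at positions 77, 148.
PstI cuts after base 5 of each site (before the last base), so after positions 81, 152.
Combined cut positions: 81, 92, 111, 136, 152.
Circular molecule, 5 cuts → 5 fragments:
  82–92 → 11 bp
  93–111 → 19 bp
  112–136 → 25 bp
  137–152 → 16 bp
  153–163 then 1–81 → 11 + 81 = 92 bp
Sorted largest to smallest: 92, 25, 19, 16, 11 bp.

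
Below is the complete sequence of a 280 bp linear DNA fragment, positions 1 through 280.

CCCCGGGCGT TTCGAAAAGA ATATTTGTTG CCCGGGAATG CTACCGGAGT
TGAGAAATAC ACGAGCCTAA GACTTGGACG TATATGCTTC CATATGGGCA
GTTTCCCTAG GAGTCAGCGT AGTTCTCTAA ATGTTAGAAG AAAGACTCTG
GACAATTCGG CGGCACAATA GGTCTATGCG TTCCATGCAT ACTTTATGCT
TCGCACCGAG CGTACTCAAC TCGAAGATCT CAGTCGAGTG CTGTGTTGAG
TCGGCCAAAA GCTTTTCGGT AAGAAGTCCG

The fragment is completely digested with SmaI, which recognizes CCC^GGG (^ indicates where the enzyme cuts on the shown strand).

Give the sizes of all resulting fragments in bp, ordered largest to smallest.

247, 29, 4 bp

SmaI sites (CCCGGG) start at positions 2, 31.
SmaI cuts after base 3 of each site, so after positions 4, 33.
Linear molecule, 2 cuts → 3 fragments:
  1–4 → 4 bp
  5–33 → 29 bp
  34–280 → 247 bp
Sorted largest to smallest: 247, 29, 4 bp.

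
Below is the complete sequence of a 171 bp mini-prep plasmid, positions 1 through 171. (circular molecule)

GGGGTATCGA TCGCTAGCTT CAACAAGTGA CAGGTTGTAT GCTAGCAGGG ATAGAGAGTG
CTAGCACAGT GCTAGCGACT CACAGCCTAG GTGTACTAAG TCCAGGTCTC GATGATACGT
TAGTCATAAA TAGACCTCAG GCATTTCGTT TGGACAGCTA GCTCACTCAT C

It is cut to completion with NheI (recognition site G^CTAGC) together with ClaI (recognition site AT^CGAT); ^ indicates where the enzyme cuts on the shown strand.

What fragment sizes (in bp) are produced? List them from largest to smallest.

86, 28, 21, 19, 11, 6 bp

NheI sites (GCTAGC) start at positions 13, 41, 60, 71, 157.
NheI cuts after the first base of each site, so after positions 13, 41, 60, 71, 157.
The ClaI site (ATCGAT) starts at position 6.
ClaI cuts after base 2 of each site, so after position 7.
Combined cut positions: 7, 13, 41, 60, 71, 157.
Circular molecule, 6 cuts → 6 fragments:
  8–13 → 6 bp
  14–41 → 28 bp
  42–60 → 19 bp
  61–71 → 11 bp
  72–157 → 86 bp
  158–171 then 1–7 → 14 + 7 = 21 bp
Sorted largest to smallest: 86, 28, 21, 19, 11, 6 bp.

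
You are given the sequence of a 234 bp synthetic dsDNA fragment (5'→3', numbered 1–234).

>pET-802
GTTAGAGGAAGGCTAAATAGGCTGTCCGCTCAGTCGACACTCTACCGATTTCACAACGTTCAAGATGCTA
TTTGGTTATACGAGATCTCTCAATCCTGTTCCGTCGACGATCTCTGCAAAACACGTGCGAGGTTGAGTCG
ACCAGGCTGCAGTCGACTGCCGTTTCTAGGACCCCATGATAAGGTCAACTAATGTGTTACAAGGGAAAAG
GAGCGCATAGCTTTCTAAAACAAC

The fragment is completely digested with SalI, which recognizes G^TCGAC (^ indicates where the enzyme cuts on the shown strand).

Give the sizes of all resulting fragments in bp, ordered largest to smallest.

SalI sites (GTCGAC) start at positions 33, 103, 137, 152.
SalI cuts after the first base of each site, so after positions 33, 103, 137, 152.
Linear molecule, 4 cuts → 5 fragments:
  1–33 → 33 bp
  34–103 → 70 bp
  104–137 → 34 bp
  138–152 → 15 bp
  153–234 → 82 bp
Sorted largest to smallest: 82, 70, 34, 33, 15 bp.

82, 70, 34, 33, 15 bp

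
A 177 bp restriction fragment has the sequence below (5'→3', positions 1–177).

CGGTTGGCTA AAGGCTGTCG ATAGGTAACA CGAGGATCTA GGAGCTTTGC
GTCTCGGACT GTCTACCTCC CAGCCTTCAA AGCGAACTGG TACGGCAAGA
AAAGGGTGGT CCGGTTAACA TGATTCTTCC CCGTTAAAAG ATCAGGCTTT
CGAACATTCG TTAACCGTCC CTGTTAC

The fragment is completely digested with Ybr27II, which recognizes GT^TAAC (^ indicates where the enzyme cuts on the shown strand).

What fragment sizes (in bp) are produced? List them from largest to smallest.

Ybr27II sites (GTTAAC) start at positions 114, 160.
Ybr27II cuts after base 2 of each site, so after positions 115, 161.
Linear molecule, 2 cuts → 3 fragments:
  1–115 → 115 bp
  116–161 → 46 bp
  162–177 → 16 bp
Sorted largest to smallest: 115, 46, 16 bp.

115, 46, 16 bp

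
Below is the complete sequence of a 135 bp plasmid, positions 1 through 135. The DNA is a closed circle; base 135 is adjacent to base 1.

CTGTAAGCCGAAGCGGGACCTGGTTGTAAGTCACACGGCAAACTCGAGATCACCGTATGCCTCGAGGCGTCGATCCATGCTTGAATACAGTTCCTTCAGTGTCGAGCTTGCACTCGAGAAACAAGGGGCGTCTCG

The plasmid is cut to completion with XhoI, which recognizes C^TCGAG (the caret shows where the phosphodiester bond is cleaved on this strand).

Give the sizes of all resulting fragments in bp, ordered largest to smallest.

65, 52, 18 bp

XhoI sites (CTCGAG) start at positions 43, 61, 113.
XhoI cuts after the first base of each site, so after positions 43, 61, 113.
Circular molecule, 3 cuts → 3 fragments:
  44–61 → 18 bp
  62–113 → 52 bp
  114–135 then 1–43 → 22 + 43 = 65 bp
Sorted largest to smallest: 65, 52, 18 bp.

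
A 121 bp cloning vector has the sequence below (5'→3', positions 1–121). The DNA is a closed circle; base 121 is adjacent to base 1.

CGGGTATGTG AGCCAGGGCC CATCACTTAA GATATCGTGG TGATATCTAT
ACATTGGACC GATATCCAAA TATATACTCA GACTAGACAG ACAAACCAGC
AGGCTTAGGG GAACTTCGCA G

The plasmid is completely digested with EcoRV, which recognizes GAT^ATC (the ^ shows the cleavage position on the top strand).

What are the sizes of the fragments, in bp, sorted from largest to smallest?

91, 19, 11 bp

EcoRV sites (GATATC) start at positions 31, 42, 61.
EcoRV cuts after base 3 of each site, so after positions 33, 44, 63.
Circular molecule, 3 cuts → 3 fragments:
  34–44 → 11 bp
  45–63 → 19 bp
  64–121 then 1–33 → 58 + 33 = 91 bp
Sorted largest to smallest: 91, 19, 11 bp.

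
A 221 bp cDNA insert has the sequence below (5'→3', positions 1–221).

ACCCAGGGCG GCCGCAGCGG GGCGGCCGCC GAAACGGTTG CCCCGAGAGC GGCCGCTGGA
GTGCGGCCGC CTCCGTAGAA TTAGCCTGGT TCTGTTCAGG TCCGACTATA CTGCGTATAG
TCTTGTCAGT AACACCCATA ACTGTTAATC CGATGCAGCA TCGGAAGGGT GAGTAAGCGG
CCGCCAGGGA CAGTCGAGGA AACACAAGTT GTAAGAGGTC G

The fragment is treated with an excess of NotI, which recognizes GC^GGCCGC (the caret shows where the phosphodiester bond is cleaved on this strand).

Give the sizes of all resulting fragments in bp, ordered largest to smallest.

114, 43, 27, 14, 14, 9 bp

NotI sites (GCGGCCGC) start at positions 8, 22, 49, 63, 177.
NotI cuts after base 2 of each site, so after positions 9, 23, 50, 64, 178.
Linear molecule, 5 cuts → 6 fragments:
  1–9 → 9 bp
  10–23 → 14 bp
  24–50 → 27 bp
  51–64 → 14 bp
  65–178 → 114 bp
  179–221 → 43 bp
Sorted largest to smallest: 114, 43, 27, 14, 14, 9 bp.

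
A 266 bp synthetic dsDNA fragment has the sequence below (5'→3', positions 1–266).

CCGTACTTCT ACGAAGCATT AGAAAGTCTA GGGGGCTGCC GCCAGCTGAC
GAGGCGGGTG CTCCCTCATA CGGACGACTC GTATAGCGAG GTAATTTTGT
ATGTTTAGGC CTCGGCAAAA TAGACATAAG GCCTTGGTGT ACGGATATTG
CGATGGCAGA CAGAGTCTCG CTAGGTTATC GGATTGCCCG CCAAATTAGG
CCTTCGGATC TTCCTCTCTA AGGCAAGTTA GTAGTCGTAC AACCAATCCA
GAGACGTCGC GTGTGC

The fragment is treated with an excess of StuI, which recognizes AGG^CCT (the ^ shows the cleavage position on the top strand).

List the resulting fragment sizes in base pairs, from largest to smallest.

StuI sites (AGGCCT) start at positions 107, 129, 198.
StuI cuts after base 3 of each site, so after positions 109, 131, 200.
Linear molecule, 3 cuts → 4 fragments:
  1–109 → 109 bp
  110–131 → 22 bp
  132–200 → 69 bp
  201–266 → 66 bp
Sorted largest to smallest: 109, 69, 66, 22 bp.

109, 69, 66, 22 bp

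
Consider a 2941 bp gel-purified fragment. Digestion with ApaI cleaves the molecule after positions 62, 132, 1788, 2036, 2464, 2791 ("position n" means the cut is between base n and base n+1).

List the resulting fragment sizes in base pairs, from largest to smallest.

Linear molecule, 6 cuts → 7 fragments:
  62 − 0 = 62 bp
  132 − 62 = 70 bp
  1788 − 132 = 1656 bp
  2036 − 1788 = 248 bp
  2464 − 2036 = 428 bp
  2791 − 2464 = 327 bp
  2941 − 2791 = 150 bp
Sorted largest to smallest: 1656, 428, 327, 248, 150, 70, 62 bp.

1656, 428, 327, 248, 150, 70, 62 bp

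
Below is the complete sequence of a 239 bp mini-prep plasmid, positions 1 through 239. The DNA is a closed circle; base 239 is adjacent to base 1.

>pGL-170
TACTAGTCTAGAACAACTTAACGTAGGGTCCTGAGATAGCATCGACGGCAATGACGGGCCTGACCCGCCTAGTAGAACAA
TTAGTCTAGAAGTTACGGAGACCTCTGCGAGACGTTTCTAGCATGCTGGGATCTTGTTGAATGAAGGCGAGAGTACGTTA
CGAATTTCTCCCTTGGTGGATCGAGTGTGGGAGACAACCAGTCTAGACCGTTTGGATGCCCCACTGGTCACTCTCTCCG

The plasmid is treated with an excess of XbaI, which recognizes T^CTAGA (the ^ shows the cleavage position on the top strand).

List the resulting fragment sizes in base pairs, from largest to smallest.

117, 78, 44 bp

XbaI sites (TCTAGA) start at positions 7, 85, 202.
XbaI cuts after the first base of each site, so after positions 7, 85, 202.
Circular molecule, 3 cuts → 3 fragments:
  8–85 → 78 bp
  86–202 → 117 bp
  203–239 then 1–7 → 37 + 7 = 44 bp
Sorted largest to smallest: 117, 78, 44 bp.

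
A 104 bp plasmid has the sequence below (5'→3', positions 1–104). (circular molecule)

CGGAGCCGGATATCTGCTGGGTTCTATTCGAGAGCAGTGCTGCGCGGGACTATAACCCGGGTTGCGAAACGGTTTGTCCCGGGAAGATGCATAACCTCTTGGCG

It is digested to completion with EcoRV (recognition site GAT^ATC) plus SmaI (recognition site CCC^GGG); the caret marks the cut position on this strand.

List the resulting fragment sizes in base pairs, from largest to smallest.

The EcoRV site (GATATC) starts at position 9.
EcoRV cuts after base 3 of each site, so after position 11.
SmaI sites (CCCGGG) start at positions 56, 78.
SmaI cuts after base 3 of each site, so after positions 58, 80.
Combined cut positions: 11, 58, 80.
Circular molecule, 3 cuts → 3 fragments:
  12–58 → 47 bp
  59–80 → 22 bp
  81–104 then 1–11 → 24 + 11 = 35 bp
Sorted largest to smallest: 47, 35, 22 bp.

47, 35, 22 bp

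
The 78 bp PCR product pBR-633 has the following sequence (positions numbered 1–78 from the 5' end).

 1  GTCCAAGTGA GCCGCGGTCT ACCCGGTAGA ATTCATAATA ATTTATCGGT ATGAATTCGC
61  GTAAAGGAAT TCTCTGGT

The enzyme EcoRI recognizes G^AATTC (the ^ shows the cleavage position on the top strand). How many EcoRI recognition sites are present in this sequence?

GAATTC occurs starting at positions 29, 53, 67.
EcoRI cuts at 3 sites.

3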